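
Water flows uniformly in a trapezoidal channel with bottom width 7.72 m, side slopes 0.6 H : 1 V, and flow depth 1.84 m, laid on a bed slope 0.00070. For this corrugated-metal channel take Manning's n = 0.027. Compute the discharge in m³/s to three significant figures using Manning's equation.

19.5 m³/s

A = (b + z·y)·y = (7.72 + 0.6×1.84)×1.84 = 16.24 m²
P = b + 2y√(1+z²) = 7.72 + 2×1.84×√(1+0.6²) = 12.01 m
R = A/P = 16.24/12.01 = 1.352 m
Q = (1/n)·A·R^(2/3)·S^(1/2) = (1/0.027) × 16.24 × 1.352^(2/3) × 0.00070^(1/2) = 19.45 m³/s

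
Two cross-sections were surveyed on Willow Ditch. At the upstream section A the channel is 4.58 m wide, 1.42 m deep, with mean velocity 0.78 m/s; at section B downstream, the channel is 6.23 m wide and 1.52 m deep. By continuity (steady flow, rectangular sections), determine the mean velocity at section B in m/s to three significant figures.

0.536 m/s

Q = A₁V₁ = (4.58×1.42) × 0.78 = 5.073 m³/s
A₂ = 6.23 × 1.52 = 9.470 m²
V₂ = Q/A₂ = 5.073/9.470 = 0.5357 m/s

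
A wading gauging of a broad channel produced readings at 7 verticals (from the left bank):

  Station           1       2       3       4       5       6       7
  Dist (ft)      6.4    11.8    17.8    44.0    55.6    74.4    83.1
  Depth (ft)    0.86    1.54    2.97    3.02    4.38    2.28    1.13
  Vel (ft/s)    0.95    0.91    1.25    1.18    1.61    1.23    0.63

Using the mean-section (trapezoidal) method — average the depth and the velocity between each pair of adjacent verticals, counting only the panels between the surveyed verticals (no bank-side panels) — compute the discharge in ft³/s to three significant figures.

Panel 1-2: Δb = 5.4 ft, d̄ = (0.86+1.54)/2 = 1.2, v̄ = (0.95+0.91)/2 = 0.93 → q = 5.4×1.2×0.93 = 6.026 ft³/s
Panel 2-3: Δb = 6 ft, d̄ = (1.54+2.97)/2 = 2.255, v̄ = (0.91+1.25)/2 = 1.08 → q = 6×2.255×1.08 = 14.61 ft³/s
Panel 3-4: Δb = 26.2 ft, d̄ = (2.97+3.02)/2 = 2.995, v̄ = (1.25+1.18)/2 = 1.215 → q = 26.2×2.995×1.215 = 95.34 ft³/s
Panel 4-5: Δb = 11.6 ft, d̄ = (3.02+4.38)/2 = 3.7, v̄ = (1.18+1.61)/2 = 1.395 → q = 11.6×3.7×1.395 = 59.87 ft³/s
Panel 5-6: Δb = 18.8 ft, d̄ = (4.38+2.28)/2 = 3.33, v̄ = (1.61+1.23)/2 = 1.42 → q = 18.8×3.33×1.42 = 88.90 ft³/s
Panel 6-7: Δb = 8.7 ft, d̄ = (2.28+1.13)/2 = 1.705, v̄ = (1.23+0.63)/2 = 0.93 → q = 8.7×1.705×0.93 = 13.80 ft³/s
Q = Σ q = 278.5 ft³/s

279 ft³/s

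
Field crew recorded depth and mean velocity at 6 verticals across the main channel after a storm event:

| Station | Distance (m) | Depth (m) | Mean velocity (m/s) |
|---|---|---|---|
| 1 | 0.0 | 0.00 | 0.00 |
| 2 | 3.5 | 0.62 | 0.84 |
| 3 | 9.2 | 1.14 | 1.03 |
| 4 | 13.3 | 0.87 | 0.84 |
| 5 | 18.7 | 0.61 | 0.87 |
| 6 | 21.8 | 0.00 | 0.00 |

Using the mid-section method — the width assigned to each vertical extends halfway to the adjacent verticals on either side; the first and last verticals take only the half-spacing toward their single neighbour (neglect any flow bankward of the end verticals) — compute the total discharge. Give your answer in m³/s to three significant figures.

w_2 = (9.2 − 0.0)/2 = 4.6 m; q_2 = 0.84 × 0.62 × 4.6 = 2.396 m³/s
w_3 = (13.3 − 3.5)/2 = 4.9 m; q_3 = 1.03 × 1.14 × 4.9 = 5.754 m³/s
w_4 = (18.7 − 9.2)/2 = 4.75 m; q_4 = 0.84 × 0.87 × 4.75 = 3.471 m³/s
w_5 = (21.8 − 13.3)/2 = 4.25 m; q_5 = 0.87 × 0.61 × 4.25 = 2.255 m³/s
Stations 1, 6 contribute zero (depth or velocity is 0).
Q = Σ qᵢ = 13.88 m³/s

13.9 m³/s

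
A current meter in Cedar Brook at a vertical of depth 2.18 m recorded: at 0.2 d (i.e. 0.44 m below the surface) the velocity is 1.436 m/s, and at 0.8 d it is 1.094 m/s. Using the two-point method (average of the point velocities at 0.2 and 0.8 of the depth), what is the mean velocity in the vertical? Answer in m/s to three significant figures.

1.27 m/s

v̄ = (1.436 + 1.094) / 2 = 1.265 m/s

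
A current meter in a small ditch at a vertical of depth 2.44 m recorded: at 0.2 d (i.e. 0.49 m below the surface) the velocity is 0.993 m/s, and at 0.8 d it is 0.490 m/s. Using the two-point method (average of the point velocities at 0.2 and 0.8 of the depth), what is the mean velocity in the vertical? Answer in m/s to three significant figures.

v̄ = (0.993 + 0.490) / 2 = 0.7415 m/s

0.742 m/s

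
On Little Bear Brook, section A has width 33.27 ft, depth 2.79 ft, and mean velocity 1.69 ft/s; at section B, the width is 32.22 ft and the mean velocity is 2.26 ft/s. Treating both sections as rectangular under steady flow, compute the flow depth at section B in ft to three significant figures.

Q = A₁V₁ = (33.27×2.79) × 1.69 = 156.9 ft³/s
d₂ = Q/(b₂ V₂) = 156.9/(32.22×2.26) = 2.154 ft

2.15 ft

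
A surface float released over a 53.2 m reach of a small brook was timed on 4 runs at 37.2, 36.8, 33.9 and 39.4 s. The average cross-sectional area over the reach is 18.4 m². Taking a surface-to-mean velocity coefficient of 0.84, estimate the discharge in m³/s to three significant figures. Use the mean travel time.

t̄ = (37.2 + 36.8 + 33.9 + 39.4) / 4 = 36.825 s
v_surface = L / t̄ = 53.2 / 36.825 = 1.445 m/s
v_mean = 0.84 × 1.445 = 1.214 m/s
Q = A × v_mean = 18.4 × 1.214 = 22.33 m³/s

22.3 m³/s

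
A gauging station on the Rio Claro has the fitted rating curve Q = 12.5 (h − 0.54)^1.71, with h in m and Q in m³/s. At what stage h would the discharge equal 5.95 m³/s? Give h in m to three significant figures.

h − h₀ = (Q/C)^(1/b) = (5.95/12.5)^(1/1.71) = 0.6478 m
h = 0.54 + 0.6478 = 1.188 m

1.19 m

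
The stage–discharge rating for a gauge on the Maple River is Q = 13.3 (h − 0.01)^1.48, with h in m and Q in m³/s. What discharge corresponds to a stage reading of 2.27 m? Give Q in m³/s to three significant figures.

Q = 13.3 × (2.27 − 0.01)^1.48 = 13.3 × 2.26^1.48 = 44.46 m³/s

44.5 m³/s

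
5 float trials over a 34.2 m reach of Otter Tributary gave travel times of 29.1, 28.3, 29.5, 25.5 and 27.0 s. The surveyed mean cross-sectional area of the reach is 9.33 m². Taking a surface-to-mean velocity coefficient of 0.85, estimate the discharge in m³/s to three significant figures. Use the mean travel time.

9.73 m³/s

t̄ = (29.1 + 28.3 + 29.5 + 25.5 + 27.0) / 5 = 27.88 s
v_surface = L / t̄ = 34.2 / 27.88 = 1.227 m/s
v_mean = 0.85 × 1.227 = 1.043 m/s
Q = A × v_mean = 9.33 × 1.043 = 9.728 m³/s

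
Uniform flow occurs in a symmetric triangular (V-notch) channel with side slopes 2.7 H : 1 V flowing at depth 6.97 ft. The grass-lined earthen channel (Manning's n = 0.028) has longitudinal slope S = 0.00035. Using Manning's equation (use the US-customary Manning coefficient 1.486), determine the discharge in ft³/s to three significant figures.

287 ft³/s

A = z·y² = 2.7×6.97² = 131.2 ft²
P = 2y√(1+z²) = 2×6.97×√(1+2.7²) = 40.14 ft
R = A/P = 131.2/40.14 = 3.268 ft
Q = (1.486/n)·A·R^(2/3)·S^(1/2) = (1.486/0.028) × 131.2 × 3.268^(2/3) × 0.00035^(1/2) = 286.8 ft³/s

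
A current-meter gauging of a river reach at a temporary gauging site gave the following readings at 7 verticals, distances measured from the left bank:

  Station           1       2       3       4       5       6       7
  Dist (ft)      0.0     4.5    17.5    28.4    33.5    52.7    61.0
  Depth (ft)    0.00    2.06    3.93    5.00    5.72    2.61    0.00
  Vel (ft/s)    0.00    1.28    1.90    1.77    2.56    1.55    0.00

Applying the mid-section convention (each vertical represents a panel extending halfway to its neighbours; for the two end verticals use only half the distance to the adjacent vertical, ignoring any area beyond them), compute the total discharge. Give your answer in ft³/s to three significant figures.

w_2 = (17.5 − 0.0)/2 = 8.75 ft; q_2 = 1.28 × 2.06 × 8.75 = 23.07 ft³/s
w_3 = (28.4 − 4.5)/2 = 11.95 ft; q_3 = 1.90 × 3.93 × 11.95 = 89.23 ft³/s
w_4 = (33.5 − 17.5)/2 = 8 ft; q_4 = 1.77 × 5.00 × 8 = 70.80 ft³/s
w_5 = (52.7 − 28.4)/2 = 12.15 ft; q_5 = 2.56 × 5.72 × 12.15 = 177.9 ft³/s
w_6 = (61.0 − 33.5)/2 = 13.75 ft; q_6 = 1.55 × 2.61 × 13.75 = 55.63 ft³/s
Stations 1, 7 contribute zero (depth or velocity is 0).
Q = Σ qᵢ = 416.6 ft³/s

417 ft³/s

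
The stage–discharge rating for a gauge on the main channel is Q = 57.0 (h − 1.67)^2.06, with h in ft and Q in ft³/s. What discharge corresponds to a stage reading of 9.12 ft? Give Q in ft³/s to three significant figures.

Q = 57.0 × (9.12 − 1.67)^2.06 = 57.0 × 7.45^2.06 = 3569 ft³/s

3570 ft³/s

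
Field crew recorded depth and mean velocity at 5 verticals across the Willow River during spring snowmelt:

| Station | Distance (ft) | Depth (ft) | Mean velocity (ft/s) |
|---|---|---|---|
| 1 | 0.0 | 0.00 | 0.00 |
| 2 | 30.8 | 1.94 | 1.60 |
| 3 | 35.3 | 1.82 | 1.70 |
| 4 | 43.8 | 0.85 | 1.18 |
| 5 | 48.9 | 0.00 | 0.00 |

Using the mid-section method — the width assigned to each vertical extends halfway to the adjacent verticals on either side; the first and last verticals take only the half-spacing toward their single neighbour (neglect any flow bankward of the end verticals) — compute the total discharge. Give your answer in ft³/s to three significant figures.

w_2 = (35.3 − 0.0)/2 = 17.65 ft; q_2 = 1.60 × 1.94 × 17.65 = 54.79 ft³/s
w_3 = (43.8 − 30.8)/2 = 6.5 ft; q_3 = 1.70 × 1.82 × 6.5 = 20.11 ft³/s
w_4 = (48.9 − 35.3)/2 = 6.8 ft; q_4 = 1.18 × 0.85 × 6.8 = 6.820 ft³/s
Stations 1, 5 contribute zero (depth or velocity is 0).
Q = Σ qᵢ = 81.72 ft³/s

81.7 ft³/s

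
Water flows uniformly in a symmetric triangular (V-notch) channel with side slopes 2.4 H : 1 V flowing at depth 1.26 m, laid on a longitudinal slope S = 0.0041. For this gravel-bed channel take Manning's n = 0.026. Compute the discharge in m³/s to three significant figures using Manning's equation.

6.54 m³/s

A = z·y² = 2.4×1.26² = 3.810 m²
P = 2y√(1+z²) = 2×1.26×√(1+2.4²) = 6.552 m
R = A/P = 3.810/6.552 = 0.5815 m
Q = (1/n)·A·R^(2/3)·S^(1/2) = (1/0.026) × 3.810 × 0.5815^(2/3) × 0.0041^(1/2) = 6.538 m³/s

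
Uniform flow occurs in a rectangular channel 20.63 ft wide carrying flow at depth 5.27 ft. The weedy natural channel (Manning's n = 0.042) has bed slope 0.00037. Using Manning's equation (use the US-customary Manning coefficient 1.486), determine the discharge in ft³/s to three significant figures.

170 ft³/s

A = b·y = 20.63 × 5.27 = 108.7 ft²
P = b + 2y = 20.63 + 2×5.27 = 31.17 ft
R = A/P = 108.7/31.17 = 3.488 ft
Q = (1.486/n)·A·R^(2/3)·S^(1/2) = (1.486/0.042) × 108.7 × 3.488^(2/3) × 0.00037^(1/2) = 170.2 ft³/s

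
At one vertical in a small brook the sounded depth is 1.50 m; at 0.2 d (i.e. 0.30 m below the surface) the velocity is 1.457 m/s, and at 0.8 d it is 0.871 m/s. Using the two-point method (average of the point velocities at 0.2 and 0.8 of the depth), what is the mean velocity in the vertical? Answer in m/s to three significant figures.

1.16 m/s

v̄ = (1.457 + 0.871) / 2 = 1.164 m/s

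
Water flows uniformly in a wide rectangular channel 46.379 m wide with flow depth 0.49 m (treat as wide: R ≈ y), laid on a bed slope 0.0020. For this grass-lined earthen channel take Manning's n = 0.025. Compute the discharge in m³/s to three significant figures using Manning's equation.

A = b·y = 46.379 × 0.49 = 22.73 m²
Wide channel: R ≈ y = 0.49 m
Q = (1/n)·A·R^(2/3)·S^(1/2) = (1/0.025) × 22.73 × 0.4900^(2/3) × 0.0020^(1/2) = 25.27 m³/s

25.3 m³/s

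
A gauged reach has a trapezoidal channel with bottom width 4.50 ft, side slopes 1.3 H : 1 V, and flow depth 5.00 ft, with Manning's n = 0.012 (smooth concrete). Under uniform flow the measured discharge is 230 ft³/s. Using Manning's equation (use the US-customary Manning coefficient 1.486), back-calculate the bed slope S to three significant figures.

A = (b + z·y)·y = (4.50 + 1.3×5.00)×5.00 = 55.00 ft²
P = b + 2y√(1+z²) = 4.50 + 2×5.00×√(1+1.3²) = 20.90 ft
R = A/P = 55.00/20.90 = 2.631 ft
S = (Q·n / (1.486·A·R^(2/3)))² = (230×0.012 / (1.486×55.00×1.906))² = 0.0003139

0.000314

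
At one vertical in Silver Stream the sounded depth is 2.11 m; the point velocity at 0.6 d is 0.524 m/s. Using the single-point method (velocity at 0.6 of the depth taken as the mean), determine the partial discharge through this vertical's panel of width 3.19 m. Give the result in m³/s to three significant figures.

v̄ = v₀.₆ = 0.524 m/s
q = v̄ × d × w = 0.5240 × 2.11 × 3.19 = 3.527 m³/s

3.53 m³/s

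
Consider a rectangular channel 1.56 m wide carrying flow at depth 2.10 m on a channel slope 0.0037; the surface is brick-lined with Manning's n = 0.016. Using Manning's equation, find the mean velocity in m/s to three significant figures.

A = b·y = 1.56 × 2.10 = 3.276 m²
P = b + 2y = 1.56 + 2×2.10 = 5.760 m
R = A/P = 3.276/5.760 = 0.5688 m
Q = (1/n)·A·R^(2/3)·S^(1/2) = (1/0.016) × 3.276 × 0.5688^(2/3) × 0.0037^(1/2) = 8.549 m³/s
V = Q/A = 8.549/3.276 = 2.610 m/s

2.61 m/s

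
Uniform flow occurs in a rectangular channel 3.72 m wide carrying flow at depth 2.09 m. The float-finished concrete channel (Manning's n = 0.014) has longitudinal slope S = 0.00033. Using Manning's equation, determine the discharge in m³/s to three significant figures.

9.98 m³/s

A = b·y = 3.72 × 2.09 = 7.775 m²
P = b + 2y = 3.72 + 2×2.09 = 7.900 m
R = A/P = 7.775/7.900 = 0.9842 m
Q = (1/n)·A·R^(2/3)·S^(1/2) = (1/0.014) × 7.775 × 0.9842^(2/3) × 0.00033^(1/2) = 9.981 m³/s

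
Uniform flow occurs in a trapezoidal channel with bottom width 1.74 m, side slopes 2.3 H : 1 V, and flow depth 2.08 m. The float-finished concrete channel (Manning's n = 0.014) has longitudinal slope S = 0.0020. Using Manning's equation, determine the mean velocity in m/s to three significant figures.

A = (b + z·y)·y = (1.74 + 2.3×2.08)×2.08 = 13.57 m²
P = b + 2y√(1+z²) = 1.74 + 2×2.08×√(1+2.3²) = 12.17 m
R = A/P = 13.57/12.17 = 1.115 m
Q = (1/n)·A·R^(2/3)·S^(1/2) = (1/0.014) × 13.57 × 1.115^(2/3) × 0.0020^(1/2) = 46.60 m³/s
V = Q/A = 46.60/13.57 = 3.434 m/s

3.43 m/s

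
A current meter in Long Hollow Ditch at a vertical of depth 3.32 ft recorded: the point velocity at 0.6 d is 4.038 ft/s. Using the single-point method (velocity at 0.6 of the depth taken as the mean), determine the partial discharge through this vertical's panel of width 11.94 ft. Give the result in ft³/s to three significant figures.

160 ft³/s

v̄ = v₀.₆ = 4.038 ft/s
q = v̄ × d × w = 4.038 × 3.32 × 11.94 = 160.1 ft³/s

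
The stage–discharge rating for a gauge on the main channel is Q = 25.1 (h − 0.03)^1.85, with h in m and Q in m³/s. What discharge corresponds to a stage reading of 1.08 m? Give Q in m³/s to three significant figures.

Q = 25.1 × (1.08 − 0.03)^1.85 = 25.1 × 1.05^1.85 = 27.47 m³/s

27.5 m³/s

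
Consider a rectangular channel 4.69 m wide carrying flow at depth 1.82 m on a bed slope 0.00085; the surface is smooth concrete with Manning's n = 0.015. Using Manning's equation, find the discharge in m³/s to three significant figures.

16.9 m³/s

A = b·y = 4.69 × 1.82 = 8.536 m²
P = b + 2y = 4.69 + 2×1.82 = 8.330 m
R = A/P = 8.536/8.330 = 1.025 m
Q = (1/n)·A·R^(2/3)·S^(1/2) = (1/0.015) × 8.536 × 1.025^(2/3) × 0.00085^(1/2) = 16.86 m³/s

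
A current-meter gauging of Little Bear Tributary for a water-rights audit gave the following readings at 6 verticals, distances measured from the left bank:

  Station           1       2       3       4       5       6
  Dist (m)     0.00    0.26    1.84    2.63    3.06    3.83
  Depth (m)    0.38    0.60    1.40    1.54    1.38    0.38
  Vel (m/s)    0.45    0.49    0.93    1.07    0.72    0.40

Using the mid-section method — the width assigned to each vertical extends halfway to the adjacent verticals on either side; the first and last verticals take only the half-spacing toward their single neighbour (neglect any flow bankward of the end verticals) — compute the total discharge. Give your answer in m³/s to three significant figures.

w_1 = (0.26 − 0.00)/2 = 0.13 m; q_1 = 0.45 × 0.38 × 0.13 = 0.02223 m³/s
w_2 = (1.84 − 0.00)/2 = 0.92 m; q_2 = 0.49 × 0.60 × 0.92 = 0.2705 m³/s
w_3 = (2.63 − 0.26)/2 = 1.185 m; q_3 = 0.93 × 1.40 × 1.185 = 1.543 m³/s
w_4 = (3.06 − 1.84)/2 = 0.61 m; q_4 = 1.07 × 1.54 × 0.61 = 1.005 m³/s
w_5 = (3.83 − 2.63)/2 = 0.6 m; q_5 = 0.72 × 1.38 × 0.6 = 0.5962 m³/s
w_6 = (3.83 − 3.06)/2 = 0.385 m; q_6 = 0.40 × 0.38 × 0.385 = 0.05852 m³/s
Q = Σ qᵢ = 3.495 m³/s

3.50 m³/s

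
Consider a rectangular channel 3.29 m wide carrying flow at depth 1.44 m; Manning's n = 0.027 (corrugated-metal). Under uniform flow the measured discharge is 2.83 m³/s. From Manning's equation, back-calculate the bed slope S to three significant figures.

0.000370

A = b·y = 3.29 × 1.44 = 4.738 m²
P = b + 2y = 3.29 + 2×1.44 = 6.170 m
R = A/P = 4.738/6.170 = 0.7678 m
S = (Q·n / (1·A·R^(2/3)))² = (2.83×0.027 / (1×4.738×0.8385))² = 0.0003700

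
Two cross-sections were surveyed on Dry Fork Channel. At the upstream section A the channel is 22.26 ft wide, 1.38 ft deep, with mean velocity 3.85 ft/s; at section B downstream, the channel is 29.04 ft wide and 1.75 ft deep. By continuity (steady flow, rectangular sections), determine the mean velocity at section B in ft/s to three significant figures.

2.33 ft/s

Q = A₁V₁ = (22.26×1.38) × 3.85 = 118.3 ft³/s
A₂ = 29.04 × 1.75 = 50.82 ft²
V₂ = Q/A₂ = 118.3/50.82 = 2.327 ft/s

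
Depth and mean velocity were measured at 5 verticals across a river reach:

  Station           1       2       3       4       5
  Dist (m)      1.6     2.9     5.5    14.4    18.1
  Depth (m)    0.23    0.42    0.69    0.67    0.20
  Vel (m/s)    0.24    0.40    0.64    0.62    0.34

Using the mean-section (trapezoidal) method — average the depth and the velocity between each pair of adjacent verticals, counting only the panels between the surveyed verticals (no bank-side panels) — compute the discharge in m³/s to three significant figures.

5.47 m³/s

Panel 1-2: Δb = 1.3 m, d̄ = (0.23+0.42)/2 = 0.325, v̄ = (0.24+0.40)/2 = 0.32 → q = 1.3×0.325×0.32 = 0.1352 m³/s
Panel 2-3: Δb = 2.6 m, d̄ = (0.42+0.69)/2 = 0.555, v̄ = (0.40+0.64)/2 = 0.52 → q = 2.6×0.555×0.52 = 0.7504 m³/s
Panel 3-4: Δb = 8.9 m, d̄ = (0.69+0.67)/2 = 0.68, v̄ = (0.64+0.62)/2 = 0.63 → q = 8.9×0.68×0.63 = 3.813 m³/s
Panel 4-5: Δb = 3.7 m, d̄ = (0.67+0.20)/2 = 0.435, v̄ = (0.62+0.34)/2 = 0.48 → q = 3.7×0.435×0.48 = 0.7726 m³/s
Q = Σ q = 5.471 m³/s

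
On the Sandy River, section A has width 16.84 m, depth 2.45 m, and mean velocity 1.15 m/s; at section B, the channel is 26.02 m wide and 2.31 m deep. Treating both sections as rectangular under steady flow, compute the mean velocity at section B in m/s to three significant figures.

0.789 m/s

Q = A₁V₁ = (16.84×2.45) × 1.15 = 47.45 m³/s
A₂ = 26.02 × 2.31 = 60.11 m²
V₂ = Q/A₂ = 47.45/60.11 = 0.7894 m/s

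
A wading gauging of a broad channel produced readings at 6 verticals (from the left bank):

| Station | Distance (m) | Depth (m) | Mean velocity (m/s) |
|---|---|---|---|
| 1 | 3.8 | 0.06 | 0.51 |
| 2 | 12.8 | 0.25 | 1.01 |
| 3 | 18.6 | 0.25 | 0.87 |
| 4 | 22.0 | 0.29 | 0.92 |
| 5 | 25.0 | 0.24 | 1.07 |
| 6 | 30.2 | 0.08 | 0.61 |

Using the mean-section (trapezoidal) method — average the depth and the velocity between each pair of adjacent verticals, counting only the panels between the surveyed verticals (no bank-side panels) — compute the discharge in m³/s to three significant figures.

4.73 m³/s

Panel 1-2: Δb = 9 m, d̄ = (0.06+0.25)/2 = 0.155, v̄ = (0.51+1.01)/2 = 0.76 → q = 9×0.155×0.76 = 1.060 m³/s
Panel 2-3: Δb = 5.8 m, d̄ = (0.25+0.25)/2 = 0.25, v̄ = (1.01+0.87)/2 = 0.94 → q = 5.8×0.25×0.94 = 1.363 m³/s
Panel 3-4: Δb = 3.4 m, d̄ = (0.25+0.29)/2 = 0.27, v̄ = (0.87+0.92)/2 = 0.895 → q = 3.4×0.27×0.895 = 0.8216 m³/s
Panel 4-5: Δb = 3 m, d̄ = (0.29+0.24)/2 = 0.265, v̄ = (0.92+1.07)/2 = 0.995 → q = 3×0.265×0.995 = 0.7910 m³/s
Panel 5-6: Δb = 5.2 m, d̄ = (0.24+0.08)/2 = 0.16, v̄ = (1.07+0.61)/2 = 0.84 → q = 5.2×0.16×0.84 = 0.6989 m³/s
Q = Σ q = 4.735 m³/s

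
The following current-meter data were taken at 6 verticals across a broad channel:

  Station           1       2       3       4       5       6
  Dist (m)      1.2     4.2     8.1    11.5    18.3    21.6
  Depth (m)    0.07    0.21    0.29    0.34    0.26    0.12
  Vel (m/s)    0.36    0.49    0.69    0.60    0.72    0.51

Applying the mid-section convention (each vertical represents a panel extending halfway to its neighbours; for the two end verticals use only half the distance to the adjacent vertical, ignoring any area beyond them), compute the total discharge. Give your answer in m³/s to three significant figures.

3.21 m³/s

w_1 = (4.2 − 1.2)/2 = 1.5 m; q_1 = 0.36 × 0.07 × 1.5 = 0.03780 m³/s
w_2 = (8.1 − 1.2)/2 = 3.45 m; q_2 = 0.49 × 0.21 × 3.45 = 0.3550 m³/s
w_3 = (11.5 − 4.2)/2 = 3.65 m; q_3 = 0.69 × 0.29 × 3.65 = 0.7304 m³/s
w_4 = (18.3 − 8.1)/2 = 5.1 m; q_4 = 0.60 × 0.34 × 5.1 = 1.040 m³/s
w_5 = (21.6 − 11.5)/2 = 5.05 m; q_5 = 0.72 × 0.26 × 5.05 = 0.9454 m³/s
w_6 = (21.6 − 18.3)/2 = 1.65 m; q_6 = 0.51 × 0.12 × 1.65 = 0.1010 m³/s
Q = Σ qᵢ = 3.210 m³/s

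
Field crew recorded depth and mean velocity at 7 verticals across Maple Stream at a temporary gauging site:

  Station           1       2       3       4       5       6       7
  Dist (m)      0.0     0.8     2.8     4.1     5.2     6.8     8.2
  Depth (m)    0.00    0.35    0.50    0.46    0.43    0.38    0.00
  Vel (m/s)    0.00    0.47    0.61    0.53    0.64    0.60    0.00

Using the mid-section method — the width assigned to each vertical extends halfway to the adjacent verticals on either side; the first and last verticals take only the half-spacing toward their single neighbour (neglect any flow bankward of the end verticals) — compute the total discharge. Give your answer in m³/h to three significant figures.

6260 m³/h

w_2 = (2.8 − 0.0)/2 = 1.4 m; q_2 = 0.47 × 0.35 × 1.4 = 0.2303 m³/s
w_3 = (4.1 − 0.8)/2 = 1.65 m; q_3 = 0.61 × 0.50 × 1.65 = 0.5033 m³/s
w_4 = (5.2 − 2.8)/2 = 1.2 m; q_4 = 0.53 × 0.46 × 1.2 = 0.2926 m³/s
w_5 = (6.8 − 4.1)/2 = 1.35 m; q_5 = 0.64 × 0.43 × 1.35 = 0.3715 m³/s
w_6 = (8.2 − 5.2)/2 = 1.5 m; q_6 = 0.60 × 0.38 × 1.5 = 0.3420 m³/s
Stations 1, 7 contribute zero (depth or velocity is 0).
Q = Σ qᵢ = 1.740 m³/s
= 1.740 × 3600 = 6263 m³/h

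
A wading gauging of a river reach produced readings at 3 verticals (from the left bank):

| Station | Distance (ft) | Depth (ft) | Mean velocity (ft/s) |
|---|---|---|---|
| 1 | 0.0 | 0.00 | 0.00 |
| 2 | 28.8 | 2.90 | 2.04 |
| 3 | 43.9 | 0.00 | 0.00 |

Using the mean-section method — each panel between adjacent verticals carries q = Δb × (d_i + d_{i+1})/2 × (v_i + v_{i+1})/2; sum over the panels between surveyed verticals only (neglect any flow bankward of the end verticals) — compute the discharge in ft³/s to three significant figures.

Panel 1-2: Δb = 28.8 ft, d̄ = (0.00+2.90)/2 = 1.45, v̄ = (0.00+2.04)/2 = 1.02 → q = 28.8×1.45×1.02 = 42.60 ft³/s
Panel 2-3: Δb = 15.1 ft, d̄ = (2.90+0.00)/2 = 1.45, v̄ = (2.04+0.00)/2 = 1.02 → q = 15.1×1.45×1.02 = 22.33 ft³/s
Q = Σ q = 64.93 ft³/s

64.9 ft³/s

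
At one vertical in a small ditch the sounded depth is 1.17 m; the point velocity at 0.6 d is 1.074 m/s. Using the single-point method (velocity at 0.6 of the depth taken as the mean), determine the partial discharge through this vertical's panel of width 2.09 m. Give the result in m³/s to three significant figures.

v̄ = v₀.₆ = 1.074 m/s
q = v̄ × d × w = 1.074 × 1.17 × 2.09 = 2.626 m³/s

2.63 m³/s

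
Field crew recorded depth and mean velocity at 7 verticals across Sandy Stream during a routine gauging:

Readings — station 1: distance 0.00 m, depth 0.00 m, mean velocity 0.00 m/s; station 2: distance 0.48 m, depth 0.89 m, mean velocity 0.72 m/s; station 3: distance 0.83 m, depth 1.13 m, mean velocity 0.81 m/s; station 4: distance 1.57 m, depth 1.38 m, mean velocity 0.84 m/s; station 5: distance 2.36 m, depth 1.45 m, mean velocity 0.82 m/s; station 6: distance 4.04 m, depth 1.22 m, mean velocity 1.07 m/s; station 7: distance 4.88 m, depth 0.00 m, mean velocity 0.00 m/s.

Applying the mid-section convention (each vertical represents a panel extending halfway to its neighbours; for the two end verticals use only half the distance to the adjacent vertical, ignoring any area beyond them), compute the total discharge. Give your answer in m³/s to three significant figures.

w_2 = (0.83 − 0.00)/2 = 0.415 m; q_2 = 0.72 × 0.89 × 0.415 = 0.2659 m³/s
w_3 = (1.57 − 0.48)/2 = 0.545 m; q_3 = 0.81 × 1.13 × 0.545 = 0.4988 m³/s
w_4 = (2.36 − 0.83)/2 = 0.765 m; q_4 = 0.84 × 1.38 × 0.765 = 0.8868 m³/s
w_5 = (4.04 − 1.57)/2 = 1.235 m; q_5 = 0.82 × 1.45 × 1.235 = 1.468 m³/s
w_6 = (4.88 − 2.36)/2 = 1.26 m; q_6 = 1.07 × 1.22 × 1.26 = 1.645 m³/s
Stations 1, 7 contribute zero (depth or velocity is 0).
Q = Σ qᵢ = 4.765 m³/s

4.76 m³/s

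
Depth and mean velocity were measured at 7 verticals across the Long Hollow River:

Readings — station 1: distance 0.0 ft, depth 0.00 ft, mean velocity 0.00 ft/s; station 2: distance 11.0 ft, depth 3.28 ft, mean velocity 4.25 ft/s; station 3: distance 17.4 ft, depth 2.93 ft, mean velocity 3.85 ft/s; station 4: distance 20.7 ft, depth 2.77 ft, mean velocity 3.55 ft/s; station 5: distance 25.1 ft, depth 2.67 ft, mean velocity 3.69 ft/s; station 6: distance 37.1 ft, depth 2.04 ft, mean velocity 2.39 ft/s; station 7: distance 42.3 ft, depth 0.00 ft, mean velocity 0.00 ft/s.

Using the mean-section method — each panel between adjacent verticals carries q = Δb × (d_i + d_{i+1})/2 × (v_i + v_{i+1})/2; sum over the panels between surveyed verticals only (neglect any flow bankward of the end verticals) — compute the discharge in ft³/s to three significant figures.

289 ft³/s

Panel 1-2: Δb = 11 ft, d̄ = (0.00+3.28)/2 = 1.64, v̄ = (0.00+4.25)/2 = 2.125 → q = 11×1.64×2.125 = 38.34 ft³/s
Panel 2-3: Δb = 6.4 ft, d̄ = (3.28+2.93)/2 = 3.105, v̄ = (4.25+3.85)/2 = 4.05 → q = 6.4×3.105×4.05 = 80.48 ft³/s
Panel 3-4: Δb = 3.3 ft, d̄ = (2.93+2.77)/2 = 2.85, v̄ = (3.85+3.55)/2 = 3.7 → q = 3.3×2.85×3.7 = 34.80 ft³/s
Panel 4-5: Δb = 4.4 ft, d̄ = (2.77+2.67)/2 = 2.72, v̄ = (3.55+3.69)/2 = 3.62 → q = 4.4×2.72×3.62 = 43.32 ft³/s
Panel 5-6: Δb = 12 ft, d̄ = (2.67+2.04)/2 = 2.355, v̄ = (3.69+2.39)/2 = 3.04 → q = 12×2.355×3.04 = 85.91 ft³/s
Panel 6-7: Δb = 5.2 ft, d̄ = (2.04+0.00)/2 = 1.02, v̄ = (2.39+0.00)/2 = 1.195 → q = 5.2×1.02×1.195 = 6.338 ft³/s
Q = Σ q = 289.2 ft³/s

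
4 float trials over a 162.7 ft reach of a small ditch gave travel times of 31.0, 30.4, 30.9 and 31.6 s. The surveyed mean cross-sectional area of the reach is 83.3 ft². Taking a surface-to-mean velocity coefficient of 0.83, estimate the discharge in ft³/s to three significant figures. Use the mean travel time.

363 ft³/s

t̄ = (31.0 + 30.4 + 30.9 + 31.6) / 4 = 30.975 s
v_surface = L / t̄ = 162.7 / 30.975 = 5.253 ft/s
v_mean = 0.83 × 5.253 = 4.360 ft/s
Q = A × v_mean = 83.3 × 4.360 = 363.2 ft³/s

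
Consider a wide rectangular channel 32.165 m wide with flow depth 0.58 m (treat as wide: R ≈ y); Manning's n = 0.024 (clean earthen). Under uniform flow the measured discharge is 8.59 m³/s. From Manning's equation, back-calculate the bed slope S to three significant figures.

0.000252

A = b·y = 32.165 × 0.58 = 18.66 m²
Wide channel: R ≈ y = 0.58 m
S = (Q·n / (1·A·R^(2/3)))² = (8.59×0.024 / (1×18.66×0.6955))² = 0.0002525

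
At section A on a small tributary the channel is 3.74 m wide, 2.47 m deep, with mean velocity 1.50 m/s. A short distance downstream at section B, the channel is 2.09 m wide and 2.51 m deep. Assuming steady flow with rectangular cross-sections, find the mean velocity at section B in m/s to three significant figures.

2.64 m/s

Q = A₁V₁ = (3.74×2.47) × 1.50 = 13.86 m³/s
A₂ = 2.09 × 2.51 = 5.246 m²
V₂ = Q/A₂ = 13.86/5.246 = 2.641 m/s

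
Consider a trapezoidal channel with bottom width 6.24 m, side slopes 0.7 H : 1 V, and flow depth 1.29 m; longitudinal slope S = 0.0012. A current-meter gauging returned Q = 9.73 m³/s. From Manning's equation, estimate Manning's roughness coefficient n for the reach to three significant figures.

A = (b + z·y)·y = (6.24 + 0.7×1.29)×1.29 = 9.214 m²
P = b + 2y√(1+z²) = 6.24 + 2×1.29×√(1+0.7²) = 9.389 m
R = A/P = 9.214/9.389 = 0.9814 m
n = (1/Q)·A·R^(2/3)·S^(1/2) = (1/9.73) × 9.214 × 0.9875 × 0.03464 = 0.03240

0.0324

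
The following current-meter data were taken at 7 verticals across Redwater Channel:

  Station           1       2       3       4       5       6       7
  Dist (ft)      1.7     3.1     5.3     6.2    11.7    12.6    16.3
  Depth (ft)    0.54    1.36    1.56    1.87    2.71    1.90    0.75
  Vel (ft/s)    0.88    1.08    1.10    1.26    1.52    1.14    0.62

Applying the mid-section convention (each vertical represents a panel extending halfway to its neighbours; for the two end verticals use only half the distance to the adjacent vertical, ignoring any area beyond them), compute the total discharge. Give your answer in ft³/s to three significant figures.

32.2 ft³/s

w_1 = (3.1 − 1.7)/2 = 0.7 ft; q_1 = 0.88 × 0.54 × 0.7 = 0.3326 ft³/s
w_2 = (5.3 − 1.7)/2 = 1.8 ft; q_2 = 1.08 × 1.36 × 1.8 = 2.644 ft³/s
w_3 = (6.2 − 3.1)/2 = 1.55 ft; q_3 = 1.10 × 1.56 × 1.55 = 2.660 ft³/s
w_4 = (11.7 − 5.3)/2 = 3.2 ft; q_4 = 1.26 × 1.87 × 3.2 = 7.540 ft³/s
w_5 = (12.6 − 6.2)/2 = 3.2 ft; q_5 = 1.52 × 2.71 × 3.2 = 13.18 ft³/s
w_6 = (16.3 − 11.7)/2 = 2.3 ft; q_6 = 1.14 × 1.90 × 2.3 = 4.982 ft³/s
w_7 = (16.3 − 12.6)/2 = 1.85 ft; q_7 = 0.62 × 0.75 × 1.85 = 0.8603 ft³/s
Q = Σ qᵢ = 32.20 ft³/s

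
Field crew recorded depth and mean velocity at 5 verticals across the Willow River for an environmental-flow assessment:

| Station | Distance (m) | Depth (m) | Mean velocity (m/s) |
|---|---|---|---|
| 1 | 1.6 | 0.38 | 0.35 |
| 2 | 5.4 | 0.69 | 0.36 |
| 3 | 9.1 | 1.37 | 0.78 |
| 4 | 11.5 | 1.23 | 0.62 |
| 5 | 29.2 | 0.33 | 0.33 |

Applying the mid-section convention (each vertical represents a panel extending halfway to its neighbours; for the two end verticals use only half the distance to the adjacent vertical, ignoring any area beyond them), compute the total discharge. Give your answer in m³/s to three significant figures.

13.1 m³/s

w_1 = (5.4 − 1.6)/2 = 1.9 m; q_1 = 0.35 × 0.38 × 1.9 = 0.2527 m³/s
w_2 = (9.1 − 1.6)/2 = 3.75 m; q_2 = 0.36 × 0.69 × 3.75 = 0.9315 m³/s
w_3 = (11.5 − 5.4)/2 = 3.05 m; q_3 = 0.78 × 1.37 × 3.05 = 3.259 m³/s
w_4 = (29.2 − 9.1)/2 = 10.05 m; q_4 = 0.62 × 1.23 × 10.05 = 7.664 m³/s
w_5 = (29.2 − 11.5)/2 = 8.85 m; q_5 = 0.33 × 0.33 × 8.85 = 0.9638 m³/s
Q = Σ qᵢ = 13.07 m³/s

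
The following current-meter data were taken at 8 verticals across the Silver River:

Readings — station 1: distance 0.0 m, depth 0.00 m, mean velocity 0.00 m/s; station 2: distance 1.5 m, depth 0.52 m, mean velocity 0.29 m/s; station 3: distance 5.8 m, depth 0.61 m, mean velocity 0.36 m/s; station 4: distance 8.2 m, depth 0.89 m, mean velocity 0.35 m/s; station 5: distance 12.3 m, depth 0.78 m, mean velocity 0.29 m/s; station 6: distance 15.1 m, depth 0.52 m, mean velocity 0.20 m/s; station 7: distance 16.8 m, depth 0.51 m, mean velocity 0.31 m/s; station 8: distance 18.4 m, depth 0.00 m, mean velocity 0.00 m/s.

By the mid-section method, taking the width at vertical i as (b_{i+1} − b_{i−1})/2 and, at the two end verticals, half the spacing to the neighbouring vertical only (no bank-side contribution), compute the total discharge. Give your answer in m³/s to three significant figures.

3.46 m³/s

w_2 = (5.8 − 0.0)/2 = 2.9 m; q_2 = 0.29 × 0.52 × 2.9 = 0.4373 m³/s
w_3 = (8.2 − 1.5)/2 = 3.35 m; q_3 = 0.36 × 0.61 × 3.35 = 0.7357 m³/s
w_4 = (12.3 − 5.8)/2 = 3.25 m; q_4 = 0.35 × 0.89 × 3.25 = 1.012 m³/s
w_5 = (15.1 − 8.2)/2 = 3.45 m; q_5 = 0.29 × 0.78 × 3.45 = 0.7804 m³/s
w_6 = (16.8 − 12.3)/2 = 2.25 m; q_6 = 0.20 × 0.52 × 2.25 = 0.2340 m³/s
w_7 = (18.4 − 15.1)/2 = 1.65 m; q_7 = 0.31 × 0.51 × 1.65 = 0.2609 m³/s
Stations 1, 8 contribute zero (depth or velocity is 0).
Q = Σ qᵢ = 3.461 m³/s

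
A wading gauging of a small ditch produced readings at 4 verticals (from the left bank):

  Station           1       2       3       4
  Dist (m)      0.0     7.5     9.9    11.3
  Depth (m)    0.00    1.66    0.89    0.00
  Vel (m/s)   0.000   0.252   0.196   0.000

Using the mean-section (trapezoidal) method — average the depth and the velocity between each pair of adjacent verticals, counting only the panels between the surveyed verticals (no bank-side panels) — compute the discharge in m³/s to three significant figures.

1.53 m³/s

Panel 1-2: Δb = 7.5 m, d̄ = (0.00+1.66)/2 = 0.83, v̄ = (0.000+0.252)/2 = 0.126 → q = 7.5×0.83×0.126 = 0.7844 m³/s
Panel 2-3: Δb = 2.4 m, d̄ = (1.66+0.89)/2 = 1.275, v̄ = (0.252+0.196)/2 = 0.224 → q = 2.4×1.275×0.224 = 0.6854 m³/s
Panel 3-4: Δb = 1.4 m, d̄ = (0.89+0.00)/2 = 0.445, v̄ = (0.196+0.000)/2 = 0.098 → q = 1.4×0.445×0.098 = 0.06105 m³/s
Q = Σ q = 1.531 m³/s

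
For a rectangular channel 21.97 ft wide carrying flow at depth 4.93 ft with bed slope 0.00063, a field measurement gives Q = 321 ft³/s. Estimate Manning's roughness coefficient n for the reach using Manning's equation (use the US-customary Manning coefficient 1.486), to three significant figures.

A = b·y = 21.97 × 4.93 = 108.3 ft²
P = b + 2y = 21.97 + 2×4.93 = 31.83 ft
R = A/P = 108.3/31.83 = 3.403 ft
n = (1.486/Q)·A·R^(2/3)·S^(1/2) = (1.486/321) × 108.3 × 2.262 × 0.02510 = 0.02847

0.0285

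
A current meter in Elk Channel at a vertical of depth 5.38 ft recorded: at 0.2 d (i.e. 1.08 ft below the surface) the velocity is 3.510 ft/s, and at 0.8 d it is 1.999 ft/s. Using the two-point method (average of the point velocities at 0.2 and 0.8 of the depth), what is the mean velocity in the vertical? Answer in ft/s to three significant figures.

2.75 ft/s

v̄ = (3.510 + 1.999) / 2 = 2.755 ft/s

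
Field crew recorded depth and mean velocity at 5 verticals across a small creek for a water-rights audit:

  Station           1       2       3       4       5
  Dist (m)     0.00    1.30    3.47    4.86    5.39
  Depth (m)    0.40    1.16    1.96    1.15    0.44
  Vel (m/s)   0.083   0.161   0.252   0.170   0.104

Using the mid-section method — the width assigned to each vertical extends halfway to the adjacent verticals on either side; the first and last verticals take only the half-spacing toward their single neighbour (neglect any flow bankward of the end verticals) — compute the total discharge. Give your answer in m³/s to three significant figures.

1.42 m³/s

w_1 = (1.30 − 0.00)/2 = 0.65 m; q_1 = 0.083 × 0.40 × 0.65 = 0.02158 m³/s
w_2 = (3.47 − 0.00)/2 = 1.735 m; q_2 = 0.161 × 1.16 × 1.735 = 0.3240 m³/s
w_3 = (4.86 − 1.30)/2 = 1.78 m; q_3 = 0.252 × 1.96 × 1.78 = 0.8792 m³/s
w_4 = (5.39 − 3.47)/2 = 0.96 m; q_4 = 0.170 × 1.15 × 0.96 = 0.1877 m³/s
w_5 = (5.39 − 4.86)/2 = 0.265 m; q_5 = 0.104 × 0.44 × 0.265 = 0.01213 m³/s
Q = Σ qᵢ = 1.425 m³/s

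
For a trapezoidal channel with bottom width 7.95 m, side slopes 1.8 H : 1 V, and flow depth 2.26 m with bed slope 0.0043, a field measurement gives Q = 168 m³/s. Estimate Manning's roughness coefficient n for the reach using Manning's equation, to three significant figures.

A = (b + z·y)·y = (7.95 + 1.8×2.26)×2.26 = 27.16 m²
P = b + 2y√(1+z²) = 7.95 + 2×2.26×√(1+1.8²) = 17.26 m
R = A/P = 27.16/17.26 = 1.574 m
n = (1/Q)·A·R^(2/3)·S^(1/2) = (1/168) × 27.16 × 1.353 × 0.06557 = 0.01434

0.0143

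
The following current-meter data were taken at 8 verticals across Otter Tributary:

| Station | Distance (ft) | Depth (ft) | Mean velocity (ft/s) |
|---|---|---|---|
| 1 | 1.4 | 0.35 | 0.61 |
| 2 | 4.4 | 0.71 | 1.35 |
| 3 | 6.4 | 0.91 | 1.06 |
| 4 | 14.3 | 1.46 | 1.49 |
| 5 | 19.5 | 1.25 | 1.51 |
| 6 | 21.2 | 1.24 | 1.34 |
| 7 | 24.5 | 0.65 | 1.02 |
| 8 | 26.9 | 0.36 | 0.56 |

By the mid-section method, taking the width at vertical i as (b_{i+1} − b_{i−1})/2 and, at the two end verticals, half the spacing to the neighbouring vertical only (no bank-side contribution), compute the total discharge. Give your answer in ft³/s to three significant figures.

w_1 = (4.4 − 1.4)/2 = 1.5 ft; q_1 = 0.61 × 0.35 × 1.5 = 0.3203 ft³/s
w_2 = (6.4 − 1.4)/2 = 2.5 ft; q_2 = 1.35 × 0.71 × 2.5 = 2.396 ft³/s
w_3 = (14.3 − 4.4)/2 = 4.95 ft; q_3 = 1.06 × 0.91 × 4.95 = 4.775 ft³/s
w_4 = (19.5 − 6.4)/2 = 6.55 ft; q_4 = 1.49 × 1.46 × 6.55 = 14.25 ft³/s
w_5 = (21.2 − 14.3)/2 = 3.45 ft; q_5 = 1.51 × 1.25 × 3.45 = 6.512 ft³/s
w_6 = (24.5 − 19.5)/2 = 2.5 ft; q_6 = 1.34 × 1.24 × 2.5 = 4.154 ft³/s
w_7 = (26.9 − 21.2)/2 = 2.85 ft; q_7 = 1.02 × 0.65 × 2.85 = 1.890 ft³/s
w_8 = (26.9 − 24.5)/2 = 1.2 ft; q_8 = 0.56 × 0.36 × 1.2 = 0.2419 ft³/s
Q = Σ qᵢ = 34.54 ft³/s

34.5 ft³/s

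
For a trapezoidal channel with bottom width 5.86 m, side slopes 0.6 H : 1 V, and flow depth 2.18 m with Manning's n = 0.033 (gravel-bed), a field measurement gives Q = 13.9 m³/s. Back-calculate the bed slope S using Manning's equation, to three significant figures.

0.000536

A = (b + z·y)·y = (5.86 + 0.6×2.18)×2.18 = 15.63 m²
P = b + 2y√(1+z²) = 5.86 + 2×2.18×√(1+0.6²) = 10.94 m
R = A/P = 15.63/10.94 = 1.428 m
S = (Q·n / (1·A·R^(2/3)))² = (13.9×0.033 / (1×15.63×1.268))² = 0.0005360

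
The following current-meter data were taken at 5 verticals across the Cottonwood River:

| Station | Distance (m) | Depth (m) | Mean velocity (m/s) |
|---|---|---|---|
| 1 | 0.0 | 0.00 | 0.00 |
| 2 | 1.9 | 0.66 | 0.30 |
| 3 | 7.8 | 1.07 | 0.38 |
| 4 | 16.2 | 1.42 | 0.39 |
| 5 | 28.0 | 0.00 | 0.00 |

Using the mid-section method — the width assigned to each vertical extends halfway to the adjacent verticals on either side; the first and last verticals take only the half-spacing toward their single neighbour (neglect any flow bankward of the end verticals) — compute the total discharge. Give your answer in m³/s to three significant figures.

9.27 m³/s

w_2 = (7.8 − 0.0)/2 = 3.9 m; q_2 = 0.30 × 0.66 × 3.9 = 0.7722 m³/s
w_3 = (16.2 − 1.9)/2 = 7.15 m; q_3 = 0.38 × 1.07 × 7.15 = 2.907 m³/s
w_4 = (28.0 − 7.8)/2 = 10.1 m; q_4 = 0.39 × 1.42 × 10.1 = 5.593 m³/s
Stations 1, 5 contribute zero (depth or velocity is 0).
Q = Σ qᵢ = 9.273 m³/s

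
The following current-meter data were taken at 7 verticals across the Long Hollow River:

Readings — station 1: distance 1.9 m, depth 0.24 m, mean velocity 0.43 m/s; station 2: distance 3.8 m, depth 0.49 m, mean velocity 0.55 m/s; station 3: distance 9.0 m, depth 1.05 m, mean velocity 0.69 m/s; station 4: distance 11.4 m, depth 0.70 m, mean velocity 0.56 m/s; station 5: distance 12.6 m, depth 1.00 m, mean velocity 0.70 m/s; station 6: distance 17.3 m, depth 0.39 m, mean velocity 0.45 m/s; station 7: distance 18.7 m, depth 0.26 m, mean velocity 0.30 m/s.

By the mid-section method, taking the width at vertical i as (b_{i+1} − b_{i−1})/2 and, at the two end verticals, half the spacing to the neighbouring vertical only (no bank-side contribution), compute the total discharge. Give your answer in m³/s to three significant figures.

7.17 m³/s

w_1 = (3.8 − 1.9)/2 = 0.95 m; q_1 = 0.43 × 0.24 × 0.95 = 0.09804 m³/s
w_2 = (9.0 − 1.9)/2 = 3.55 m; q_2 = 0.55 × 0.49 × 3.55 = 0.9567 m³/s
w_3 = (11.4 − 3.8)/2 = 3.8 m; q_3 = 0.69 × 1.05 × 3.8 = 2.753 m³/s
w_4 = (12.6 − 9.0)/2 = 1.8 m; q_4 = 0.56 × 0.70 × 1.8 = 0.7056 m³/s
w_5 = (17.3 − 11.4)/2 = 2.95 m; q_5 = 0.70 × 1.00 × 2.95 = 2.065 m³/s
w_6 = (18.7 − 12.6)/2 = 3.05 m; q_6 = 0.45 × 0.39 × 3.05 = 0.5353 m³/s
w_7 = (18.7 − 17.3)/2 = 0.7 m; q_7 = 0.30 × 0.26 × 0.7 = 0.05460 m³/s
Q = Σ qᵢ = 7.168 m³/s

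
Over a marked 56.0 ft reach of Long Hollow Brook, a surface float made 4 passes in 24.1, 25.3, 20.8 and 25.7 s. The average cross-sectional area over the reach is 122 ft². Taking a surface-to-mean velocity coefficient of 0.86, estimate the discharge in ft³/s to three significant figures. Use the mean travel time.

245 ft³/s

t̄ = (24.1 + 25.3 + 20.8 + 25.7) / 4 = 23.975 s
v_surface = L / t̄ = 56.0 / 23.975 = 2.336 ft/s
v_mean = 0.86 × 2.336 = 2.009 ft/s
Q = A × v_mean = 122 × 2.009 = 245.1 ft³/s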